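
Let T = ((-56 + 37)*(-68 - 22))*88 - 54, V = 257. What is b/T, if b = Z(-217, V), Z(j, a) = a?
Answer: 257/150426 ≈ 0.0017085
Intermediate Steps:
b = 257
T = 150426 (T = -19*(-90)*88 - 54 = 1710*88 - 54 = 150480 - 54 = 150426)
b/T = 257/150426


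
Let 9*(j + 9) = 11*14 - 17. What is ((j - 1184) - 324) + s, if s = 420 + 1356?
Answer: 2468/9 ≈ 274.22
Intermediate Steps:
s = 1776
j = 56/9 (j = -9 + (11*14 - 17)/9 = -9 + (154 - 17)/9 = -9 + (⅑)*137 = -9 + 137/9 = 56/9 ≈ 6.2222)
((j - 1184) - 324) + s = ((56/9 - 1184) - 324) + 1776 = (-10600/9 - 324) + 1776 = -13516/9 + 1776 = 2468/9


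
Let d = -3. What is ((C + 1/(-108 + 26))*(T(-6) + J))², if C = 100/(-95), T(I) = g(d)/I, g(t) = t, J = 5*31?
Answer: 266203370601/9709456 ≈ 27417.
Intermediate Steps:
J = 155
T(I) = -3/I
C = -20/19 (C = 100*(-1/95) = -20/19 ≈ -1.0526)
((C + 1/(-108 + 26))*(T(-6) + J))² = ((-20/19 + 1/(-108 + 26))*(-3/(-6) + 155))² = ((-20/19 + 1/(-82))*(-3*(-⅙) + 155))² = ((-20/19 - 1/82)*(½ + 155))² = (-1659/1558*311/2)² = (-515949/3116)² = 266203370601/9709456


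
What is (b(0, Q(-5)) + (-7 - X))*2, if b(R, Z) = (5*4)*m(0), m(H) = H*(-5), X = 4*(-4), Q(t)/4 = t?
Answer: 18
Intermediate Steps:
Q(t) = 4*t
X = -16
m(H) = -5*H
b(R, Z) = 0 (b(R, Z) = (5*4)*(-5*0) = 20*0 = 0)
(b(0, Q(-5)) + (-7 - X))*2 = (0 + (-7 - 1*(-16)))*2 = (0 + (-7 + 16))*2 = (0 + 9)*2 = 9*2 = 18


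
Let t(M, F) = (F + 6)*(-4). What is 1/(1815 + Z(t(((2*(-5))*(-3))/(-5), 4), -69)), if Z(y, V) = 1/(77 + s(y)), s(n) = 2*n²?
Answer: 3277/5947756 ≈ 0.00055096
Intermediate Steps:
t(M, F) = -24 - 4*F (t(M, F) = (6 + F)*(-4) = -24 - 4*F)
Z(y, V) = 1/(77 + 2*y²)
1/(1815 + Z(t(((2*(-5))*(-3))/(-5), 4), -69)) = 1/(1815 + 1/(77 + 2*(-24 - 4*4)²)) = 1/(1815 + 1/(77 + 2*(-24 - 16)²)) = 1/(1815 + 1/(77 + 2*(-40)²)) = 1/(1815 + 1/(77 + 2*1600)) = 1/(1815 + 1/(77 + 3200)) = 1/(1815 + 1/3277) = 1/(5947756/3277) = 3277/5947756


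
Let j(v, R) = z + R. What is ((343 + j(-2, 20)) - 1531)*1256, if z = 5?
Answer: -1460728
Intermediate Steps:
j(v, R) = 5 + R
((343 + j(-2, 20)) - 1531)*1256 = ((343 + (5 + 20)) - 1531)*1256 = ((343 + 25) - 1531)*1256 = (368 - 1531)*1256 = -1163*1256 = -1460728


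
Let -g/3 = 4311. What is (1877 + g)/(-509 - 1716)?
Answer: 11056/2225 ≈ 4.9690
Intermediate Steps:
g = -12933 (g = -3*4311 = -12933)
(1877 + g)/(-509 - 1716) = (1877 - 12933)/(-509 - 1716) = -11056/(-2225) = -11056*(-1/2225) = 11056/2225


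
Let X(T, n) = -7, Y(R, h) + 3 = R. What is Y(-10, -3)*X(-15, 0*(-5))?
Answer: 91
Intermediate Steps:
Y(R, h) = -3 + R
Y(-10, -3)*X(-15, 0*(-5)) = (-3 - 10)*(-7) = -13*(-7) = 91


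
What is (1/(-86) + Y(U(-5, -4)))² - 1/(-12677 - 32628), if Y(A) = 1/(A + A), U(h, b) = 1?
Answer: 19981354/83768945 ≈ 0.23853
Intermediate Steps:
Y(A) = 1/(2*A)
(1/(-86) + Y(U(-5, -4)))² - 1/(-12677 - 32628) = (1/(-86) + (½)/1)² - 1/(-12677 - 32628) = (-1/86 + (½)*1)² - 1/(-45305) = (-1/86 + ½)² - 1*(-1/45305) = (21/43)² + 1/45305 = 441/1849 + 1/45305 = 19981354/83768945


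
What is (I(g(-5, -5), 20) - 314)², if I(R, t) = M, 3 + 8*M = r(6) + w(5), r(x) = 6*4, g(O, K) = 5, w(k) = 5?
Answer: 1545049/16 ≈ 96566.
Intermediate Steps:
r(x) = 24
M = 13/4 (M = -3/8 + (24 + 5)/8 = -3/8 + (⅛)*29 = -3/8 + 29/8 = 13/4 ≈ 3.2500)
I(R, t) = 13/4
(I(g(-5, -5), 20) - 314)² = (13/4 - 314)² = (-1243/4)² = 1545049/16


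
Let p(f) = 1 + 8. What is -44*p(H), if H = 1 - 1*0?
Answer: -396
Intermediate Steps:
H = 1 (H = 1 + 0 = 1)
p(f) = 9
-44*p(H) = -44*9 = -396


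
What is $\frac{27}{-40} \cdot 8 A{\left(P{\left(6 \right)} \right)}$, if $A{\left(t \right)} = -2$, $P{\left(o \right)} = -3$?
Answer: $\frac{54}{5} \approx 10.8$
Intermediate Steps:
$\frac{27}{-40} \cdot 8 A{\left(P{\left(6 \right)} \right)} = \frac{27}{-40} \cdot 8 \left(-2\right) = 27 \left(- \frac{1}{40}\right) 8 \left(-2\right) = \left(- \frac{27}{40}\right) 8 \left(-2\right) = \left(- \frac{27}{5}\right) \left(-2\right) = \frac{54}{5}$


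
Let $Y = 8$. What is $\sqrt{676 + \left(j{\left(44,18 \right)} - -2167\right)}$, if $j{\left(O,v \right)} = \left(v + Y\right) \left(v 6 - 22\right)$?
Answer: $\sqrt{5079} \approx 71.267$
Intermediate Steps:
$j{\left(O,v \right)} = \left(-22 + 6 v\right) \left(8 + v\right)$ ($j{\left(O,v \right)} = \left(v + 8\right) \left(v 6 - 22\right) = \left(8 + v\right) \left(6 v - 22\right) = \left(8 + v\right) \left(-22 + 6 v\right) = \left(-22 + 6 v\right) \left(8 + v\right)$)
$\sqrt{676 + \left(j{\left(44,18 \right)} - -2167\right)} = \sqrt{676 + \left(\left(-176 + 6 \cdot 18^{2} + 26 \cdot 18\right) - -2167\right)} = \sqrt{676 + \left(\left(-176 + 6 \cdot 324 + 468\right) + 2167\right)} = \sqrt{676 + \left(\left(-176 + 1944 + 468\right) + 2167\right)} = \sqrt{676 + \left(2236 + 2167\right)} = \sqrt{676 + 4403} = \sqrt{5079}$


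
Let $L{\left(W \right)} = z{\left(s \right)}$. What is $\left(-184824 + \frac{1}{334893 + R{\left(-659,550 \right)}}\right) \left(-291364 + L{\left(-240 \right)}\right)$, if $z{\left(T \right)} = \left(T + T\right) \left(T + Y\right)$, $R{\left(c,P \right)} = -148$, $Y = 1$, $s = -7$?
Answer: $\frac{3604235213911024}{66949} \approx 5.3836 \cdot 10^{10}$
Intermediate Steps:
$z{\left(T \right)} = 2 T \left(1 + T\right)$ ($z{\left(T \right)} = \left(T + T\right) \left(T + 1\right) = 2 T \left(1 + T\right)$)
$L{\left(W \right)} = 84$ ($L{\left(W \right)} = 2 \left(-7\right) \left(1 - 7\right) = 2 \left(-7\right) \left(-6\right) = 84$)
$\left(-184824 + \frac{1}{334893 + R{\left(-659,550 \right)}}\right) \left(-291364 + L{\left(-240 \right)}\right) = \left(-184824 + \frac{1}{334893 - 148}\right) \left(-291364 + 84\right) = \left(-184824 + \frac{1}{334745}\right) \left(-291280\right) = \left(- \frac{61868909879}{334745}\right) \left(-291280\right) = \frac{3604235213911024}{66949}$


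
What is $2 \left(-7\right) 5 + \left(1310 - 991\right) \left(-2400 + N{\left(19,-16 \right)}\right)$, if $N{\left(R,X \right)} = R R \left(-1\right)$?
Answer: $-880829$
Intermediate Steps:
$N{\left(R,X \right)} = - R^{2}$ ($N{\left(R,X \right)} = R^{2} \left(-1\right) = - R^{2}$)
$2 \left(-7\right) 5 + \left(1310 - 991\right) \left(-2400 + N{\left(19,-16 \right)}\right) = 2 \left(-7\right) 5 + \left(1310 - 991\right) \left(-2400 - 19^{2}\right) = \left(-14\right) 5 + 319 \left(-2400 - 361\right) = -70 + 319 \left(-2400 - 361\right) = -70 + 319 \left(-2761\right) = -70 - 880759 = -880829$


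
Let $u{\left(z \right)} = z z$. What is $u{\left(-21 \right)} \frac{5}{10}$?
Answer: $\frac{441}{2} \approx 220.5$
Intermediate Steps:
$u{\left(z \right)} = z^{2}$
$u{\left(-21 \right)} \frac{5}{10} = \left(-21\right)^{2} \cdot \frac{5}{10} = 441 \cdot 5 \cdot \frac{1}{10} = 441 \cdot \frac{1}{2} = \frac{441}{2}$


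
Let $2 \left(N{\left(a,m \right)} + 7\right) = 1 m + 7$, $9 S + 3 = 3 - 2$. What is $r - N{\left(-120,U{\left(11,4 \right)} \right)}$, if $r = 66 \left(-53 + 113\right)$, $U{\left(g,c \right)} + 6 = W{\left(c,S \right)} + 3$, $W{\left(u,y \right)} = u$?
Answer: $3963$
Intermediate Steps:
$S = - \frac{2}{9}$ ($S = - \frac{1}{3} + \frac{3 - 2}{9} = - \frac{1}{3} + \frac{1}{9} \cdot 1 = - \frac{1}{3} + \frac{1}{9} = - \frac{2}{9} \approx -0.22222$)
$U{\left(g,c \right)} = -3 + c$ ($U{\left(g,c \right)} = -6 + \left(c + 3\right) = -6 + \left(3 + c\right) = -3 + c$)
$r = 3960$ ($r = 66 \cdot 60 = 3960$)
$N{\left(a,m \right)} = - \frac{7}{2} + \frac{m}{2}$ ($N{\left(a,m \right)} = -7 + \frac{1 m + 7}{2} = -7 + \frac{m + 7}{2} = -7 + \frac{7 + m}{2} = -7 + \left(\frac{7}{2} + \frac{m}{2}\right) = - \frac{7}{2} + \frac{m}{2}$)
$r - N{\left(-120,U{\left(11,4 \right)} \right)} = 3960 - \left(- \frac{7}{2} + \frac{-3 + 4}{2}\right) = 3960 - \left(- \frac{7}{2} + \frac{1}{2} \cdot 1\right) = 3960 - \left(- \frac{7}{2} + \frac{1}{2}\right) = 3960 - -3 = 3960 + 3 = 3963$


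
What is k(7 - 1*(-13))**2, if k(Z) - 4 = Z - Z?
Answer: 16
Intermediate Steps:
k(Z) = 4 (k(Z) = 4 + (Z - Z) = 4 + 0 = 4)
k(7 - 1*(-13))**2 = 4**2 = 16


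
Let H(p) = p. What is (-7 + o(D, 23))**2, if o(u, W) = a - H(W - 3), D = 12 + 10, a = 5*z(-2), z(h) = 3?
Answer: 144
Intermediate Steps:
a = 15 (a = 5*3 = 15)
D = 22
o(u, W) = 18 - W (o(u, W) = 15 - (W - 3) = 15 - (-3 + W) = 15 + (3 - W) = 18 - W)
(-7 + o(D, 23))**2 = (-7 + (18 - 1*23))**2 = (-7 + (18 - 23))**2 = (-7 - 5)**2 = (-12)**2 = 144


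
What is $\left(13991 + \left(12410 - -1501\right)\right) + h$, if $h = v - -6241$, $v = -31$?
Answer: $34112$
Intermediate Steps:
$h = 6210$ ($h = -31 - -6241 = -31 + 6241 = 6210$)
$\left(13991 + \left(12410 - -1501\right)\right) + h = \left(13991 + \left(12410 - -1501\right)\right) + 6210 = \left(13991 + \left(12410 + 1501\right)\right) + 6210 = \left(13991 + 13911\right) + 6210 = 27902 + 6210 = 34112$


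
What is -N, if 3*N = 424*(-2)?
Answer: 848/3 ≈ 282.67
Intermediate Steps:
N = -848/3 (N = (424*(-2))/3 = (⅓)*(-848) = -848/3 ≈ -282.67)
-N = -1*(-848/3) = 848/3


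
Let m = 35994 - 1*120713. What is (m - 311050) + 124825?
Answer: -270944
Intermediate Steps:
m = -84719 (m = 35994 - 120713 = -84719)
(m - 311050) + 124825 = (-84719 - 311050) + 124825 = -395769 + 124825 = -270944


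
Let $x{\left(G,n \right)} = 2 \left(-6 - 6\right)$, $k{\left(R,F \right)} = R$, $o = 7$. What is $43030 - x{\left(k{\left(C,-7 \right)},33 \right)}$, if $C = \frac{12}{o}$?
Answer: $43054$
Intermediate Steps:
$C = \frac{12}{7} \approx 1.7143$
$x{\left(G,n \right)} = -24$ ($x{\left(G,n \right)} = 2 \left(-12\right) = -24$)
$43030 - x{\left(k{\left(C,-7 \right)},33 \right)} = 43030 - -24 = 43030 + 24 = 43054$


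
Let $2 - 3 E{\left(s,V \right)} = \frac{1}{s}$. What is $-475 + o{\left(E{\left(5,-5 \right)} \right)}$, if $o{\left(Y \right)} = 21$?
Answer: $-454$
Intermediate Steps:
$E{\left(s,V \right)} = \frac{2}{3} - \frac{1}{3 s}$
$-475 + o{\left(E{\left(5,-5 \right)} \right)} = -475 + 21 = -454$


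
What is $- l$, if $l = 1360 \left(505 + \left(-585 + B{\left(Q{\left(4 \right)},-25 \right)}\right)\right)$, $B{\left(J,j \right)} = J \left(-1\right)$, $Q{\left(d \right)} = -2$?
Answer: $106080$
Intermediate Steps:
$B{\left(J,j \right)} = - J$
$l = -106080$ ($l = 1360 \left(505 - 583\right) = 1360 \left(-78\right) = -106080$)
$- l = \left(-1\right) \left(-106080\right) = 106080$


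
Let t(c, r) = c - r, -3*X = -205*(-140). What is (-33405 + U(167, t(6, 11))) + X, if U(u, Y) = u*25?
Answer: -116390/3 ≈ -38797.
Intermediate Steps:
X = -28700/3 (X = -(-205)*(-140)/3 = -⅓*28700 = -28700/3 ≈ -9566.7)
U(u, Y) = 25*u
(-33405 + U(167, t(6, 11))) + X = (-33405 + 25*167) - 28700/3 = (-33405 + 4175) - 28700/3 = -29230 - 28700/3 = -116390/3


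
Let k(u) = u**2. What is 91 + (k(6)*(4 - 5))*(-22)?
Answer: 883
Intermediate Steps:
91 + (k(6)*(4 - 5))*(-22) = 91 + (6**2*(4 - 5))*(-22) = 91 + (36*(-1))*(-22) = 91 - 36*(-22) = 91 + 792 = 883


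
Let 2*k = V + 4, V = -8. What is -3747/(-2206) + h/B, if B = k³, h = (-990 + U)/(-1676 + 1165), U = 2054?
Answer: 315445/161038 ≈ 1.9588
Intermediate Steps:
k = -2 (k = (-8 + 4)/2 = (½)*(-4) = -2)
h = -152/73 (h = (-990 + 2054)/(-1676 + 1165) = 1064/(-511) = 1064*(-1/511) = -152/73 ≈ -2.0822)
B = -8 (B = (-2)³ = -8)
-3747/(-2206) + h/B = -3747/(-2206) - 152/73/(-8) = -3747*(-1/2206) - 152/73*(-⅛) = 3747/2206 + 19/73 = 315445/161038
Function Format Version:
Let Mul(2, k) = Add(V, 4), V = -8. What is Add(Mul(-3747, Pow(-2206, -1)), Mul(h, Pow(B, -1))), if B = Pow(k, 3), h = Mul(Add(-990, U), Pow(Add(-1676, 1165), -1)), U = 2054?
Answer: Rational(315445, 161038) ≈ 1.9588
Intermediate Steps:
k = -2 (k = Mul(Rational(1, 2), Add(-8, 4)) = Mul(Rational(1, 2), -4) = -2)
h = Rational(-152, 73) (h = Mul(Add(-990, 2054), Pow(Add(-1676, 1165), -1)) = Mul(1064, Pow(-511, -1)) = Mul(1064, Rational(-1, 511)) = Rational(-152, 73) ≈ -2.0822)
B = -8 (B = Pow(-2, 3) = -8)
Add(Mul(-3747, Pow(-2206, -1)), Mul(h, Pow(B, -1))) = Add(Mul(-3747, Pow(-2206, -1)), Mul(Rational(-152, 73), Pow(-8, -1))) = Add(Mul(-3747, Rational(-1, 2206)), Mul(Rational(-152, 73), Rational(-1, 8))) = Add(Rational(3747, 2206), Rational(19, 73)) = Rational(315445, 161038)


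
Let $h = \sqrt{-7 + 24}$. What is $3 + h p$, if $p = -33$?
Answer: $3 - 33 \sqrt{17} \approx -133.06$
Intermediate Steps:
$h = \sqrt{17} \approx 4.1231$
$3 + h p = 3 + \sqrt{17} \left(-33\right) = 3 - 33 \sqrt{17}$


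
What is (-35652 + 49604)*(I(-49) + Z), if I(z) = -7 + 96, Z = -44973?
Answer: -626221568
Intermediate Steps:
I(z) = 89
(-35652 + 49604)*(I(-49) + Z) = (-35652 + 49604)*(89 - 44973) = 13952*(-44884) = -626221568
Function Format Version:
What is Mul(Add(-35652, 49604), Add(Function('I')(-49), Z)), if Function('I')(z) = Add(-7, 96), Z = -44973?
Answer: -626221568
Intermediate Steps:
Function('I')(z) = 89
Mul(Add(-35652, 49604), Add(Function('I')(-49), Z)) = Mul(Add(-35652, 49604), Add(89, -44973)) = Mul(13952, -44884) = -626221568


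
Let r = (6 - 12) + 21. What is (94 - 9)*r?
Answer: 1275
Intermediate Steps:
r = 15 (r = -6 + 21 = 15)
(94 - 9)*r = (94 - 9)*15 = 85*15 = 1275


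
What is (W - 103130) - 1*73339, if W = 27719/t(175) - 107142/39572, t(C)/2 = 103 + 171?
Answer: -956443138103/5421364 ≈ -1.7642e+5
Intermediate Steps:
t(C) = 548 (t(C) = 2*(103 + 171) = 2*274 = 548)
W = 259545613/5421364 (W = 27719/548 - 107142/39572 = 27719*(1/548) - 107142*1/39572 = 27719/548 - 53571/19786 = 259545613/5421364 ≈ 47.875)
(W - 103130) - 1*73339 = (259545613/5421364 - 103130) - 1*73339 = -558845723707/5421364 - 73339 = -956443138103/5421364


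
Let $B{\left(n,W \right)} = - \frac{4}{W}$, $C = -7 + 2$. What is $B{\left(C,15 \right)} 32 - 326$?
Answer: $- \frac{5018}{15} \approx -334.53$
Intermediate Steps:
$C = -5$
$B{\left(C,15 \right)} 32 - 326 = - \frac{4}{15} \cdot 32 - 326 = \left(-4\right) \frac{1}{15} \cdot 32 - 326 = \left(- \frac{4}{15}\right) 32 - 326 = - \frac{128}{15} - 326 = - \frac{5018}{15}$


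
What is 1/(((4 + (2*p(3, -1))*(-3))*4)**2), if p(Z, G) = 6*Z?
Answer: 1/173056 ≈ 5.7785e-6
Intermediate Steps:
1/(((4 + (2*p(3, -1))*(-3))*4)**2) = 1/(((4 + (2*(6*3))*(-3))*4)**2) = 1/(((4 + (2*18)*(-3))*4)**2) = 1/(((4 + 36*(-3))*4)**2) = 1/(((4 - 108)*4)**2) = 1/((-104*4)**2) = 1/((-416)**2) = 1/173056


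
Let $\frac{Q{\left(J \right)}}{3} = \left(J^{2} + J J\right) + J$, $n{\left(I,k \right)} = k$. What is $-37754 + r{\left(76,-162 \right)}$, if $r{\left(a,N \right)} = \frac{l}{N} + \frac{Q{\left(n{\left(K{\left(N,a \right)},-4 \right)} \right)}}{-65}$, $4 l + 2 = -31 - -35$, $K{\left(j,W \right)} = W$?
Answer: $- \frac{795126521}{21060} \approx -37755.0$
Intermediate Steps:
$Q{\left(J \right)} = 3 J + 6 J^{2}$ ($Q{\left(J \right)} = 3 \left(\left(J^{2} + J J\right) + J\right) = 3 \left(\left(J^{2} + J^{2}\right) + J\right) = 3 \left(2 J^{2} + J\right) = 3 \left(J + 2 J^{2}\right) = 3 J + 6 J^{2}$)
$l = \frac{1}{2}$ ($l = - \frac{1}{2} + \frac{-31 - -35}{4} = - \frac{1}{2} + \frac{-31 + 35}{4} = - \frac{1}{2} + \frac{1}{4} \cdot 4 = - \frac{1}{2} + 1 = \frac{1}{2} \approx 0.5$)
$r{\left(a,N \right)} = - \frac{84}{65} + \frac{1}{2 N}$ ($r{\left(a,N \right)} = \frac{1}{2 N} + \frac{3 \left(-4\right) \left(1 + 2 \left(-4\right)\right)}{-65} = \frac{1}{2 N} + 3 \left(-4\right) \left(1 - 8\right) \left(- \frac{1}{65}\right) = \frac{1}{2 N} + 3 \left(-4\right) \left(-7\right) \left(- \frac{1}{65}\right) = \frac{1}{2 N} + 84 \left(- \frac{1}{65}\right) = \frac{1}{2 N} - \frac{84}{65} = - \frac{84}{65} + \frac{1}{2 N}$)
$-37754 + r{\left(76,-162 \right)} = -37754 + \frac{65 - -27216}{130 \left(-162\right)} = -37754 + \frac{1}{130} \left(- \frac{1}{162}\right) \left(65 + 27216\right) = -37754 + \frac{1}{130} \left(- \frac{1}{162}\right) 27281 = -37754 - \frac{27281}{21060} = - \frac{795126521}{21060}$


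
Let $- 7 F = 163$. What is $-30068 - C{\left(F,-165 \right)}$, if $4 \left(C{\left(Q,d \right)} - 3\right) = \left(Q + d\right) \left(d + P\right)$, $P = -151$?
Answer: $- \frac{314619}{7} \approx -44946.0$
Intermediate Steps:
$F = - \frac{163}{7}$ ($F = \left(- \frac{1}{7}\right) 163 = - \frac{163}{7} \approx -23.286$)
$C{\left(Q,d \right)} = 3 + \frac{\left(-151 + d\right) \left(Q + d\right)}{4}$ ($C{\left(Q,d \right)} = 3 + \frac{\left(Q + d\right) \left(d - 151\right)}{4} = 3 + \frac{\left(Q + d\right) \left(-151 + d\right)}{4} = 3 + \frac{\left(-151 + d\right) \left(Q + d\right)}{4}$)
$-30068 - C{\left(F,-165 \right)} = -30068 - \left(3 - - \frac{24613}{28} - - \frac{24915}{4} + \frac{\left(-165\right)^{2}}{4} + \frac{1}{4} \left(- \frac{163}{7}\right) \left(-165\right)\right) = -30068 - \left(3 + \frac{24613}{28} + \frac{24915}{4} + \frac{1}{4} \cdot 27225 + \frac{26895}{28}\right) = -30068 - \left(3 + \frac{24613}{28} + \frac{24915}{4} + \frac{27225}{4} + \frac{26895}{28}\right) = -30068 - \frac{104143}{7} = - \frac{314619}{7}$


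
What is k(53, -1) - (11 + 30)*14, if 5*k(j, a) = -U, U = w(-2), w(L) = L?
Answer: -2868/5 ≈ -573.60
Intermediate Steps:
U = -2
k(j, a) = ⅖ (k(j, a) = (-1*(-2))/5 = (⅕)*2 = ⅖)
k(53, -1) - (11 + 30)*14 = ⅖ - (11 + 30)*14 = ⅖ - 41*14 = ⅖ - 1*574 = ⅖ - 574 = -2868/5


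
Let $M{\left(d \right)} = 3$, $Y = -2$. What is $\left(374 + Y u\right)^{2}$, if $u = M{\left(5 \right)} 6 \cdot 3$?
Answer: $70756$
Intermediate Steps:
$u = 54$ ($u = 3 \cdot 6 \cdot 3 = 18 \cdot 3 = 54$)
$\left(374 + Y u\right)^{2} = \left(374 - 108\right)^{2} = 266^{2} = 70756$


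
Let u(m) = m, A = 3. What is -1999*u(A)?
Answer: -5997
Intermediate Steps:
-1999*u(A) = -1999*3 = -5997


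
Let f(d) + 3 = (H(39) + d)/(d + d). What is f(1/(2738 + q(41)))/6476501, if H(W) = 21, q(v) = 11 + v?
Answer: 58585/12953002 ≈ 0.0045229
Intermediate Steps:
f(d) = -3 + (21 + d)/(2*d) (f(d) = -3 + (21 + d)/(d + d) = -3 + (21 + d)/((2*d)) = -3 + (21 + d)*(1/(2*d)) = -3 + (21 + d)/(2*d))
f(1/(2738 + q(41)))/6476501 = ((21 - 5/(2738 + (11 + 41)))/(2*(1/(2738 + (11 + 41)))))/6476501 = ((21 - 5/(2738 + 52))/(2*(1/(2738 + 52))))*(1/6476501) = ((21 - 5/2790)/(2*(1/2790)))*(1/6476501) = ((21 - 5*1/2790)/(2*(1/2790)))*(1/6476501) = ((½)*2790*(21 - 1/558))*(1/6476501) = ((½)*2790*(11717/558))*(1/6476501) = (58585/2)*(1/6476501) = 58585/12953002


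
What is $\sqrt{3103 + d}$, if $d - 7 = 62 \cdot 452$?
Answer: $\sqrt{31134} \approx 176.45$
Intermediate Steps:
$d = 28031$ ($d = 7 + 62 \cdot 452 = 7 + 28024 = 28031$)
$\sqrt{3103 + d} = \sqrt{3103 + 28031} = \sqrt{31134}$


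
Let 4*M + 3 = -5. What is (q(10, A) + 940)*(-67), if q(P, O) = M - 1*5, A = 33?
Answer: -62511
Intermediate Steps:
M = -2 (M = -¾ + (¼)*(-5) = -¾ - 5/4 = -2)
q(P, O) = -7 (q(P, O) = -2 - 1*5 = -2 - 5 = -7)
(q(10, A) + 940)*(-67) = (-7 + 940)*(-67) = 933*(-67) = -62511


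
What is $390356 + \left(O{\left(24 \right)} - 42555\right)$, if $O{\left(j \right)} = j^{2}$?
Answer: $348377$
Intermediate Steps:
$390356 + \left(O{\left(24 \right)} - 42555\right) = 390356 + \left(24^{2} - 42555\right) = 390356 + \left(576 - 42555\right) = 390356 - 41979 = 348377$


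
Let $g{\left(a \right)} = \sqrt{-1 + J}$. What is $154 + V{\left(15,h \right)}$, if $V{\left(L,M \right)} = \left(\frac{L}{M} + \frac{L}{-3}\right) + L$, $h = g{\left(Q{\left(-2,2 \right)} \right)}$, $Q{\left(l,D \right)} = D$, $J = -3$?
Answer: $164 - \frac{15 i}{2} \approx 164.0 - 7.5 i$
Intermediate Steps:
$g{\left(a \right)} = 2 i$ ($g{\left(a \right)} = \sqrt{-1 - 3} = \sqrt{-4} = 2 i$)
$h = 2 i \approx 2.0 i$
$V{\left(L,M \right)} = \frac{2 L}{3} + \frac{L}{M}$ ($V{\left(L,M \right)} = \left(\frac{L}{M} + L \left(- \frac{1}{3}\right)\right) + L = \left(\frac{L}{M} - \frac{L}{3}\right) + L = \left(- \frac{L}{3} + \frac{L}{M}\right) + L = \frac{2 L}{3} + \frac{L}{M}$)
$154 + V{\left(15,h \right)} = 154 + \left(\frac{2}{3} \cdot 15 + \frac{15}{2 i}\right) = 154 + \left(10 + 15 \left(- \frac{i}{2}\right)\right) = 154 + \left(10 - \frac{15 i}{2}\right) = 164 - \frac{15 i}{2}$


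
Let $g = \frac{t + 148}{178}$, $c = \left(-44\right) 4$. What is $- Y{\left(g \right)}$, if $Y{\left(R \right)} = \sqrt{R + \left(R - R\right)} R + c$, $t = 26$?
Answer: $176 - \frac{87 \sqrt{7743}}{7921} \approx 175.03$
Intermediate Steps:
$c = -176$
$g = \frac{87}{89}$ ($g = \frac{26 + 148}{178} = 174 \cdot \frac{1}{178} = \frac{87}{89} \approx 0.97753$)
$Y{\left(R \right)} = -176 + R^{\frac{3}{2}}$ ($Y{\left(R \right)} = \sqrt{R + \left(R - R\right)} R - 176 = \sqrt{R + 0} R - 176 = \sqrt{R} R - 176 = R^{\frac{3}{2}} - 176 = -176 + R^{\frac{3}{2}}$)
$- Y{\left(g \right)} = - (-176 + \left(\frac{87}{89}\right)^{\frac{3}{2}}) = - (-176 + \frac{87 \sqrt{7743}}{7921}) = 176 - \frac{87 \sqrt{7743}}{7921}$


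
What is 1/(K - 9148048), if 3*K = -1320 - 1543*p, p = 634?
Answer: -3/28423726 ≈ -1.0555e-7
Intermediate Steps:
K = -979582/3 (K = (-1320 - 1543*634)/3 = (-1320 - 978262)/3 = (⅓)*(-979582) = -979582/3 ≈ -3.2653e+5)
1/(K - 9148048) = 1/(-979582/3 - 9148048) = 1/(-28423726/3) = -3/28423726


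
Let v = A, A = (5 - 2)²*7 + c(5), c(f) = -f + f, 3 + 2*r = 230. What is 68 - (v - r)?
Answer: 237/2 ≈ 118.50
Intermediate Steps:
r = 227/2 (r = -3/2 + (½)*230 = -3/2 + 115 = 227/2 ≈ 113.50)
c(f) = 0
A = 63 (A = (5 - 2)²*7 + 0 = 3²*7 + 0 = 9*7 + 0 = 63 + 0 = 63)
v = 63
68 - (v - r) = 68 - (63 - 1*227/2) = 68 - (63 - 227/2) = 68 - 1*(-101/2) = 68 + 101/2 = 237/2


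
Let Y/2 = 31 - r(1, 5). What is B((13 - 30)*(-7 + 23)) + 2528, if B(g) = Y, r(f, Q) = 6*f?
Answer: 2578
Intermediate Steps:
Y = 50 (Y = 2*(31 - 6) = 2*25 = 50)
B(g) = 50
B((13 - 30)*(-7 + 23)) + 2528 = 50 + 2528 = 2578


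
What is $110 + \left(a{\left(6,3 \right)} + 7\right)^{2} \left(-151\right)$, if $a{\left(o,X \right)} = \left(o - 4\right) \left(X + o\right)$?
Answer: $-94265$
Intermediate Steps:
$a{\left(o,X \right)} = \left(-4 + o\right) \left(X + o\right)$
$110 + \left(a{\left(6,3 \right)} + 7\right)^{2} \left(-151\right) = 110 + \left(\left(6^{2} - 12 - 24 + 3 \cdot 6\right) + 7\right)^{2} \left(-151\right) = 110 + \left(\left(36 - 12 - 24 + 18\right) + 7\right)^{2} \left(-151\right) = 110 + \left(18 + 7\right)^{2} \left(-151\right) = 110 + 25^{2} \left(-151\right) = 110 + 625 \left(-151\right) = 110 - 94375 = -94265$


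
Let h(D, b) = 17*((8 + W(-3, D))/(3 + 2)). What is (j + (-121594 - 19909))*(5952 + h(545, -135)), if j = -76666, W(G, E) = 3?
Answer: -6533507043/5 ≈ -1.3067e+9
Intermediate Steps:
h(D, b) = 187/5 (h(D, b) = 17*((8 + 3)/(3 + 2)) = 17*(11/5) = 187/5)
(j + (-121594 - 19909))*(5952 + h(545, -135)) = (-76666 + (-121594 - 19909))*(5952 + 187/5) = (-76666 - 141503)*(29947/5) = -218169*29947/5 = -6533507043/5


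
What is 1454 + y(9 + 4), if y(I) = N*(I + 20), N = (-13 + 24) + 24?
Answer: 2609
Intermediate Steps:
N = 35 (N = 11 + 24 = 35)
y(I) = 700 + 35*I (y(I) = 35*(I + 20) = 35*(20 + I) = 700 + 35*I)
1454 + y(9 + 4) = 1454 + (700 + 35*(9 + 4)) = 1454 + (700 + 35*13) = 1454 + (700 + 455) = 1454 + 1155 = 2609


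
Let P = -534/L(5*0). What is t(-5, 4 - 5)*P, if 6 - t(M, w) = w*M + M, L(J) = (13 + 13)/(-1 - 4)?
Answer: 8010/13 ≈ 616.15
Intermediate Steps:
L(J) = -26/5 (L(J) = 26/(-5) = 26*(-⅕) = -26/5)
P = 1335/13 (P = -534/(-26/5) = -534*(-5/26) = 1335/13 ≈ 102.69)
t(M, w) = 6 - M - M*w (t(M, w) = 6 - (w*M + M) = 6 - (M*w + M) = 6 - (M + M*w) = 6 + (-M - M*w) = 6 - M - M*w)
t(-5, 4 - 5)*P = (6 - 1*(-5) - 1*(-5)*(4 - 5))*(1335/13) = (6 + 5 - 1*(-5)*(-1))*(1335/13) = (6 + 5 - 5)*(1335/13) = 6*(1335/13) = 8010/13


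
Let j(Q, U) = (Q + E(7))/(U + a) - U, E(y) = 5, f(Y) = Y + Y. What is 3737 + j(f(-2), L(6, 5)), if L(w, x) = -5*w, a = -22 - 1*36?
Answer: 331495/88 ≈ 3767.0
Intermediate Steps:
f(Y) = 2*Y
a = -58 (a = -22 - 36 = -58)
j(Q, U) = -U + (5 + Q)/(-58 + U) (j(Q, U) = (Q + 5)/(U - 58) - U = (5 + Q)/(-58 + U) - U = -U + (5 + Q)/(-58 + U))
3737 + j(f(-2), L(6, 5)) = 3737 + (5 + 2*(-2) - (-5*6)**2 + 58*(-5*6))/(-58 - 5*6) = 3737 + (5 - 4 - 1*(-30)**2 + 58*(-30))/(-58 - 30) = 3737 + (5 - 4 - 1*900 - 1740)/(-88) = 3737 - (5 - 4 - 900 - 1740)/88 = 3737 - 1/88*(-2639) = 3737 + 2639/88 = 331495/88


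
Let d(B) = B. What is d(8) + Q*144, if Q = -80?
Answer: -11512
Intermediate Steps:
d(8) + Q*144 = 8 - 80*144 = 8 - 11520 = -11512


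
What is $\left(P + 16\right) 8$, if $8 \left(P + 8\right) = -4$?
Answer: $60$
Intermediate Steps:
$P = - \frac{17}{2}$ ($P = -8 + \frac{1}{8} \left(-4\right) = -8 - \frac{1}{2} = - \frac{17}{2} \approx -8.5$)
$\left(P + 16\right) 8 = \left(- \frac{17}{2} + 16\right) 8 = \frac{15}{2} \cdot 8 = 60$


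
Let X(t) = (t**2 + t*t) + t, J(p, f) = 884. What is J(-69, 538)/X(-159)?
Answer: 884/50403 ≈ 0.017539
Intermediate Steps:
X(t) = t + 2*t**2 (X(t) = (t**2 + t**2) + t = 2*t**2 + t = t + 2*t**2)
J(-69, 538)/X(-159) = 884/((-159*(1 + 2*(-159)))) = 884/((-159*(1 - 318))) = 884/((-159*(-317))) = 884/50403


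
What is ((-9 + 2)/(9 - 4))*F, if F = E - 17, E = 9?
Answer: 56/5 ≈ 11.200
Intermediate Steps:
F = -8 (F = 9 - 17 = -8)
((-9 + 2)/(9 - 4))*F = ((-9 + 2)/(9 - 4))*(-8) = -7/5*(-8) = 56/5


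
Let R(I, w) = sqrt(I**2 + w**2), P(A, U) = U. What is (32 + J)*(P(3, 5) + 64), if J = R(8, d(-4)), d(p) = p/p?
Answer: 2208 + 69*sqrt(65) ≈ 2764.3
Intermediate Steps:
d(p) = 1
J = sqrt(65) (J = sqrt(8**2 + 1**2) = sqrt(64 + 1) = sqrt(65) ≈ 8.0623)
(32 + J)*(P(3, 5) + 64) = (32 + sqrt(65))*(5 + 64) = (32 + sqrt(65))*69 = 2208 + 69*sqrt(65)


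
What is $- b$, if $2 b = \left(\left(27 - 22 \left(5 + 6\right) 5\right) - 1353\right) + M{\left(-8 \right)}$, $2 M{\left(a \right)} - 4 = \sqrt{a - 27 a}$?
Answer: $1267 - \sqrt{13} \approx 1263.4$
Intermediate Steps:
$M{\left(a \right)} = 2 + \frac{\sqrt{26} \sqrt{- a}}{2}$ ($M{\left(a \right)} = 2 + \frac{\sqrt{a - 27 a}}{2} = 2 + \frac{\sqrt{- 26 a}}{2} = 2 + \frac{\sqrt{26} \sqrt{- a}}{2}$)
$b = -1267 + \sqrt{13}$ ($b = \frac{\left(\left(27 - 22 \left(5 + 6\right) 5\right) - 1353\right) + \left(2 + \frac{\sqrt{26} \sqrt{\left(-1\right) \left(-8\right)}}{2}\right)}{2} = \frac{\left(\left(27 - 22 \cdot 11 \cdot 5\right) - 1353\right) + \left(2 + \frac{\sqrt{26} \sqrt{8}}{2}\right)}{2} = \frac{\left(\left(27 - 1210\right) - 1353\right) + \left(2 + \frac{\sqrt{26} \cdot 2 \sqrt{2}}{2}\right)}{2} = \frac{\left(\left(27 - 1210\right) - 1353\right) + \left(2 + 2 \sqrt{13}\right)}{2} = \frac{\left(-1183 - 1353\right) + \left(2 + 2 \sqrt{13}\right)}{2} = \frac{-2536 + \left(2 + 2 \sqrt{13}\right)}{2} = \frac{-2534 + 2 \sqrt{13}}{2} = -1267 + \sqrt{13} \approx -1263.4$)
$- b = - (-1267 + \sqrt{13}) = 1267 - \sqrt{13}$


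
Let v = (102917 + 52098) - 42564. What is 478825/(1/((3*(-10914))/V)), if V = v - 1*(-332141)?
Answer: -7838844075/222296 ≈ -35263.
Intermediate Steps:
v = 112451 (v = 155015 - 42564 = 112451)
V = 444592 (V = 112451 - 1*(-332141) = 112451 + 332141 = 444592)
478825/(1/((3*(-10914))/V)) = 478825/(1/((3*(-10914))/444592)) = 478825/(1/(-32742*1/444592)) = 478825/(1/(-16371/222296)) = 478825/(-222296/16371) = 478825*(-16371/222296) = -7838844075/222296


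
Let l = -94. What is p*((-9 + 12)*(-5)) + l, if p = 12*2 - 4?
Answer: -394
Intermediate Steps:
p = 20 (p = 24 - 4 = 20)
p*((-9 + 12)*(-5)) + l = 20*((-9 + 12)*(-5)) - 94 = 20*(3*(-5)) - 94 = 20*(-15) - 94 = -300 - 94 = -394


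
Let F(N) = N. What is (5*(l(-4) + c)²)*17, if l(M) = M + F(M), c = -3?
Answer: 10285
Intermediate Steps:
l(M) = 2*M (l(M) = M + M = 2*M)
(5*(l(-4) + c)²)*17 = (5*(2*(-4) - 3)²)*17 = (5*(-8 - 3)²)*17 = (5*(-11)²)*17 = (5*121)*17 = 605*17 = 10285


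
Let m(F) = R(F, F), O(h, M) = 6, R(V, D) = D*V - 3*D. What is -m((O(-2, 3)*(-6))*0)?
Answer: 0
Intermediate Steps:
R(V, D) = -3*D + D*V
m(F) = F*(-3 + F)
-m((O(-2, 3)*(-6))*0) = -(6*(-6))*0*(-3 + (6*(-6))*0) = -(-36*0)*(-3 - 36*0) = -0*(-3 + 0) = -0*(-3) = -1*0 = 0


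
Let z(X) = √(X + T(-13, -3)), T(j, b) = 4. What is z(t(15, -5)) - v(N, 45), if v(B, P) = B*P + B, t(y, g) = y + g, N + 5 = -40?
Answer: 2070 + √14 ≈ 2073.7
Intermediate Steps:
N = -45 (N = -5 - 40 = -45)
t(y, g) = g + y
v(B, P) = B + B*P
z(X) = √(4 + X) (z(X) = √(X + 4) = √(4 + X))
z(t(15, -5)) - v(N, 45) = √(4 + (-5 + 15)) - (-45)*(1 + 45) = √(4 + 10) - (-45)*46 = √14 - 1*(-2070) = √14 + 2070 = 2070 + √14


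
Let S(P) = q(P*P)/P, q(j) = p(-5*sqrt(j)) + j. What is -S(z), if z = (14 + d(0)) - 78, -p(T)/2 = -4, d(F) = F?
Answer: 513/8 ≈ 64.125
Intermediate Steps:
p(T) = 8 (p(T) = -2*(-4) = 8)
z = -64 (z = (14 + 0) - 78 = 14 - 78 = -64)
q(j) = 8 + j
S(P) = (8 + P**2)/P (S(P) = (8 + P*P)/P = (8 + P**2)/P)
-S(z) = -(-64 + 8/(-64)) = -(-64 + 8*(-1/64)) = -(-64 - 1/8) = -1*(-513/8) = 513/8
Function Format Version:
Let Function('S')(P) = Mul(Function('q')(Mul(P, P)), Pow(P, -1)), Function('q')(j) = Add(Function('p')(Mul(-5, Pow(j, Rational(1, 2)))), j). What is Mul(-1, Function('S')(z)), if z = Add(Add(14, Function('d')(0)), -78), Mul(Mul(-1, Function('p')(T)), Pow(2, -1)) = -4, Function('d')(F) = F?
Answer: Rational(513, 8) ≈ 64.125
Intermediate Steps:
Function('p')(T) = 8 (Function('p')(T) = Mul(-2, -4) = 8)
z = -64 (z = Add(Add(14, 0), -78) = Add(14, -78) = -64)
Function('q')(j) = Add(8, j)
Function('S')(P) = Mul(Pow(P, -1), Add(8, Pow(P, 2))) (Function('S')(P) = Mul(Add(8, Mul(P, P)), Pow(P, -1)) = Mul(Add(8, Pow(P, 2)), Pow(P, -1)) = Mul(Pow(P, -1), Add(8, Pow(P, 2))))
Mul(-1, Function('S')(z)) = Mul(-1, Add(-64, Mul(8, Pow(-64, -1)))) = Mul(-1, Add(-64, Mul(8, Rational(-1, 64)))) = Mul(-1, Add(-64, Rational(-1, 8))) = Mul(-1, Rational(-513, 8)) = Rational(513, 8)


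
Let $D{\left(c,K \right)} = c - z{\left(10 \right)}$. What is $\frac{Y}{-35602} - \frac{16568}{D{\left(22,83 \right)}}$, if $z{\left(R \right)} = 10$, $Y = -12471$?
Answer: $- \frac{147426071}{106806} \approx -1380.3$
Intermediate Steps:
$D{\left(c,K \right)} = -10 + c$ ($D{\left(c,K \right)} = c - 10 = -10 + c$)
$\frac{Y}{-35602} - \frac{16568}{D{\left(22,83 \right)}} = - \frac{12471}{-35602} - \frac{16568}{-10 + 22} = \left(-12471\right) \left(- \frac{1}{35602}\right) - \frac{16568}{12} = \frac{12471}{35602} - \frac{4142}{3} = - \frac{147426071}{106806}$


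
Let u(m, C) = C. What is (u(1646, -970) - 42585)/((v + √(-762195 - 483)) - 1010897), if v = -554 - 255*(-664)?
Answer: 36679015705/709185383839 + 130665*I*√84742/709185383839 ≈ 0.05172 + 5.3635e-5*I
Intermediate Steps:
v = 168766 (v = -554 + 169320 = 168766)
(u(1646, -970) - 42585)/((v + √(-762195 - 483)) - 1010897) = (-970 - 42585)/((168766 + √(-762195 - 483)) - 1010897) = -43555/((168766 + √(-762678)) - 1010897) = -43555/((168766 + 3*I*√84742) - 1010897) = -43555/(-842131 + 3*I*√84742)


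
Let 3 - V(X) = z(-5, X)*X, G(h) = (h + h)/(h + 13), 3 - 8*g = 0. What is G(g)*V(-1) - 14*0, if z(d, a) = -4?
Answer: -6/107 ≈ -0.056075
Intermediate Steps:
g = 3/8 (g = 3/8 - 1/8*0 = 3/8 + 0 = 3/8 ≈ 0.37500)
G(h) = 2*h/(13 + h) (G(h) = (2*h)/(13 + h) = 2*h/(13 + h))
V(X) = 3 + 4*X (V(X) = 3 - (-4)*X = 3 + 4*X)
G(g)*V(-1) - 14*0 = (2*(3/8)/(13 + 3/8))*(3 + 4*(-1)) - 14*0 = (2*(3/8)/(107/8))*(3 - 4) + 0 = (2*(3/8)*(8/107))*(-1) + 0 = (6/107)*(-1) + 0 = -6/107 + 0 = -6/107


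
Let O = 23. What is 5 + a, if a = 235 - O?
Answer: 217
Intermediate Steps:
a = 212 (a = 235 - 1*23 = 235 - 23 = 212)
5 + a = 5 + 212 = 217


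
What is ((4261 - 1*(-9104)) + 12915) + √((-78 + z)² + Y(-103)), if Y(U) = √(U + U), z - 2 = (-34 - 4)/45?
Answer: 26280 + √(11957764 + 2025*I*√206)/45 ≈ 26357.0 + 0.093388*I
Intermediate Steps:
z = 52/45 (z = 2 + (-34 - 4)/45 = 2 - 38*1/45 = 2 - 38/45 = 52/45 ≈ 1.1556)
Y(U) = √2*√U (Y(U) = √(2*U) = √2*√U)
((4261 - 1*(-9104)) + 12915) + √((-78 + z)² + Y(-103)) = ((4261 - 1*(-9104)) + 12915) + √((-78 + 52/45)² + √2*√(-103)) = ((4261 + 9104) + 12915) + √((-3458/45)² + √2*(I*√103)) = (13365 + 12915) + √(11957764/2025 + I*√206) = 26280 + √(11957764/2025 + I*√206)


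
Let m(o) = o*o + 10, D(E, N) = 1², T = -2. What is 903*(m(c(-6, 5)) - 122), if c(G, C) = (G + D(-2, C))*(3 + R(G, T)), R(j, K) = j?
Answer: 102039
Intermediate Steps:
D(E, N) = 1
c(G, C) = (1 + G)*(3 + G) (c(G, C) = (G + 1)*(3 + G) = (1 + G)*(3 + G))
m(o) = 10 + o² (m(o) = o² + 10 = 10 + o²)
903*(m(c(-6, 5)) - 122) = 903*((10 + (3 + (-6)² + 4*(-6))²) - 122) = 903*((10 + (3 + 36 - 24)²) - 122) = 903*((10 + 15²) - 122) = 903*((10 + 225) - 122) = 903*(235 - 122) = 903*113 = 102039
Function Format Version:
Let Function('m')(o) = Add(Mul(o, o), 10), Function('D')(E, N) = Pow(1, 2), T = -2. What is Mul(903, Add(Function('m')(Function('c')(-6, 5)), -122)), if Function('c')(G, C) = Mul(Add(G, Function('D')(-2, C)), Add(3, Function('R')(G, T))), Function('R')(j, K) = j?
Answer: 102039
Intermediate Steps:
Function('D')(E, N) = 1
Function('c')(G, C) = Mul(Add(1, G), Add(3, G)) (Function('c')(G, C) = Mul(Add(G, 1), Add(3, G)) = Mul(Add(1, G), Add(3, G)))
Function('m')(o) = Add(10, Pow(o, 2)) (Function('m')(o) = Add(Pow(o, 2), 10) = Add(10, Pow(o, 2)))
Mul(903, Add(Function('m')(Function('c')(-6, 5)), -122)) = Mul(903, Add(Add(10, Pow(Add(3, Pow(-6, 2), Mul(4, -6)), 2)), -122)) = Mul(903, Add(Add(10, Pow(Add(3, 36, -24), 2)), -122)) = Mul(903, Add(Add(10, Pow(15, 2)), -122)) = Mul(903, Add(Add(10, 225), -122)) = Mul(903, Add(235, -122)) = Mul(903, 113) = 102039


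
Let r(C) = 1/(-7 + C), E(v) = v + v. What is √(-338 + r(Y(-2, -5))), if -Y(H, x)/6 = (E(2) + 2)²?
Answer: 15*I*√74705/223 ≈ 18.385*I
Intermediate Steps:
E(v) = 2*v
Y(H, x) = -216 (Y(H, x) = -6*(2*2 + 2)² = -6*(4 + 2)² = -6*6² = -6*36 = -216)
√(-338 + r(Y(-2, -5))) = √(-338 + 1/(-7 - 216)) = √(-338 + 1/(-223)) = √(-338 - 1/223) = √(-75375/223) = 15*I*√74705/223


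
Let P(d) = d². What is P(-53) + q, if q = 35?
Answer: 2844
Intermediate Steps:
P(-53) + q = (-53)² + 35 = 2809 + 35 = 2844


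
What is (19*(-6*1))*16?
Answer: -1824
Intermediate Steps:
(19*(-6*1))*16 = (19*(-6))*16 = -114*16 = -1824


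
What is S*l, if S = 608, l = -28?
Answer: -17024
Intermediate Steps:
S*l = 608*(-28) = -17024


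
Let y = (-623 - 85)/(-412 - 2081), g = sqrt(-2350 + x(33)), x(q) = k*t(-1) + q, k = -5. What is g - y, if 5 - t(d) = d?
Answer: -236/831 + I*sqrt(2347) ≈ -0.284 + 48.446*I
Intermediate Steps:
t(d) = 5 - d
x(q) = -30 + q (x(q) = -5*(5 - 1*(-1)) + q = -5*(5 + 1) + q = -5*6 + q = -30 + q)
g = I*sqrt(2347) (g = sqrt(-2350 + (-30 + 33)) = sqrt(-2350 + 3) = sqrt(-2347) = I*sqrt(2347) ≈ 48.446*I)
y = 236/831 (y = -708/(-2493) = -708*(-1/2493) = 236/831 ≈ 0.28400)
g - y = I*sqrt(2347) - 1*236/831 = I*sqrt(2347) - 236/831 = -236/831 + I*sqrt(2347)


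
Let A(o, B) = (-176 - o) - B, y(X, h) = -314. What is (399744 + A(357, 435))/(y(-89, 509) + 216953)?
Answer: 398776/216639 ≈ 1.8407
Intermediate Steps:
A(o, B) = -176 - B - o
(399744 + A(357, 435))/(y(-89, 509) + 216953) = (399744 + (-176 - 1*435 - 1*357))/(-314 + 216953) = (399744 + (-176 - 435 - 357))/216639 = (399744 - 968)*(1/216639) = 398776*(1/216639) = 398776/216639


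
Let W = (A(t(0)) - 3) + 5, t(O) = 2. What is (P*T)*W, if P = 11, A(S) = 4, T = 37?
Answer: 2442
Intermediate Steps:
W = 6 (W = (4 - 3) + 5 = 1 + 5 = 6)
(P*T)*W = (11*37)*6 = 407*6 = 2442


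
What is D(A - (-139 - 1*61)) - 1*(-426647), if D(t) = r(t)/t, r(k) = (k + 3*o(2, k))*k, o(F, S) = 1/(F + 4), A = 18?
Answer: 853731/2 ≈ 4.2687e+5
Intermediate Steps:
o(F, S) = 1/(4 + F)
r(k) = k*(½ + k) (r(k) = (k + 3/(4 + 2))*k = (k + 3/6)*k = (k + 3*(⅙))*k = (k + ½)*k = (½ + k)*k = k*(½ + k))
D(t) = ½ + t (D(t) = (t*(½ + t))/t = ½ + t)
D(A - (-139 - 1*61)) - 1*(-426647) = (½ + (18 - (-139 - 1*61))) - 1*(-426647) = (½ + (18 - (-139 - 61))) + 426647 = (½ + (18 - 1*(-200))) + 426647 = (½ + (18 + 200)) + 426647 = (½ + 218) + 426647 = 437/2 + 426647 = 853731/2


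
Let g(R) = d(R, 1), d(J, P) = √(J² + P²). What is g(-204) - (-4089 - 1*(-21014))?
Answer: -16925 + √41617 ≈ -16721.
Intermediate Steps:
g(R) = √(1 + R²) (g(R) = √(R² + 1²) = √(R² + 1) = √(1 + R²))
g(-204) - (-4089 - 1*(-21014)) = √(1 + (-204)²) - (-4089 - 1*(-21014)) = √(1 + 41616) - (-4089 + 21014) = √41617 - 1*16925 = √41617 - 16925 = -16925 + √41617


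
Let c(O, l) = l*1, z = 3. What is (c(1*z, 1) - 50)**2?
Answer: 2401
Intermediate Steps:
c(O, l) = l
(c(1*z, 1) - 50)**2 = (1 - 50)**2 = (-49)**2 = 2401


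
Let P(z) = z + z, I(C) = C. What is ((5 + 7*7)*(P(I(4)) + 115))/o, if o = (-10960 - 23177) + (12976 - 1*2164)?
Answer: -2214/7775 ≈ -0.28476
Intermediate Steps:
P(z) = 2*z
o = -23325 (o = -34137 + (12976 - 2164) = -34137 + 10812 = -23325)
((5 + 7*7)*(P(I(4)) + 115))/o = ((5 + 7*7)*(2*4 + 115))/(-23325) = ((5 + 49)*(8 + 115))*(-1/23325) = (54*123)*(-1/23325) = 6642*(-1/23325) = -2214/7775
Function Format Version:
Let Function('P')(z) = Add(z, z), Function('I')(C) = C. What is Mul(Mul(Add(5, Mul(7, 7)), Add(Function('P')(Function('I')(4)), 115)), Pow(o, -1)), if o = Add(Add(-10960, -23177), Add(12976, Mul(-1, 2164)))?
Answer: Rational(-2214, 7775) ≈ -0.28476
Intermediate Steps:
Function('P')(z) = Mul(2, z)
o = -23325 (o = Add(-34137, Add(12976, -2164)) = Add(-34137, 10812) = -23325)
Mul(Mul(Add(5, Mul(7, 7)), Add(Function('P')(Function('I')(4)), 115)), Pow(o, -1)) = Mul(Mul(Add(5, Mul(7, 7)), Add(Mul(2, 4), 115)), Pow(-23325, -1)) = Mul(Mul(Add(5, 49), Add(8, 115)), Rational(-1, 23325)) = Mul(Mul(54, 123), Rational(-1, 23325)) = Mul(6642, Rational(-1, 23325)) = Rational(-2214, 7775)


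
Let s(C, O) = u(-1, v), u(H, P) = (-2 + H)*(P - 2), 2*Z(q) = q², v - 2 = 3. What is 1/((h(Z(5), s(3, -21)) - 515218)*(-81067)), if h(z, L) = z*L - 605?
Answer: 2/83650686357 ≈ 2.3909e-11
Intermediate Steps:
v = 5 (v = 2 + 3 = 5)
Z(q) = q²/2
u(H, P) = (-2 + H)*(-2 + P)
s(C, O) = -9 (s(C, O) = 4 - 2*(-1) - 2*5 - 1*5 = 4 + 2 - 10 - 5 = -9)
h(z, L) = -605 + L*z (h(z, L) = L*z - 605 = -605 + L*z)
1/((h(Z(5), s(3, -21)) - 515218)*(-81067)) = 1/((-605 - 9*5²/2) - 515218*(-81067)) = -1/81067/((-605 - 9*25/2) - 515218) = -1/81067/((-605 - 225/2) - 515218) = -1/81067/(-1435/2 - 515218) = -1/81067/(-1031871/2) = -2/1031871*(-1/81067) = 2/83650686357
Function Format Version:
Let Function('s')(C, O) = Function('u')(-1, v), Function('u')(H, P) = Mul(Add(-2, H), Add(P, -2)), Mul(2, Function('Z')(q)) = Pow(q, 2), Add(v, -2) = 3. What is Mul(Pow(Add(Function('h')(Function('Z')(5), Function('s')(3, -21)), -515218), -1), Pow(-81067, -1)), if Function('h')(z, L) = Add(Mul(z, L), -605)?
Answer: Rational(2, 83650686357) ≈ 2.3909e-11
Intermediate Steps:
v = 5 (v = Add(2, 3) = 5)
Function('Z')(q) = Mul(Rational(1, 2), Pow(q, 2))
Function('u')(H, P) = Mul(Add(-2, H), Add(-2, P))
Function('s')(C, O) = -9 (Function('s')(C, O) = Add(4, Mul(-2, -1), Mul(-2, 5), Mul(-1, 5)) = Add(4, 2, -10, -5) = -9)
Function('h')(z, L) = Add(-605, Mul(L, z)) (Function('h')(z, L) = Add(Mul(L, z), -605) = Add(-605, Mul(L, z)))
Mul(Pow(Add(Function('h')(Function('Z')(5), Function('s')(3, -21)), -515218), -1), Pow(-81067, -1)) = Mul(Pow(Add(Add(-605, Mul(-9, Mul(Rational(1, 2), Pow(5, 2)))), -515218), -1), Pow(-81067, -1)) = Mul(Pow(Add(Add(-605, Mul(-9, Mul(Rational(1, 2), 25))), -515218), -1), Rational(-1, 81067)) = Mul(Pow(Add(Add(-605, Mul(-9, Rational(25, 2))), -515218), -1), Rational(-1, 81067)) = Mul(Pow(Add(Add(-605, Rational(-225, 2)), -515218), -1), Rational(-1, 81067)) = Mul(Pow(Add(Rational(-1435, 2), -515218), -1), Rational(-1, 81067)) = Mul(Pow(Rational(-1031871, 2), -1), Rational(-1, 81067)) = Mul(Rational(-2, 1031871), Rational(-1, 81067)) = Rational(2, 83650686357)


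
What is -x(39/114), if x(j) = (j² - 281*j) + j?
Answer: 138151/1444 ≈ 95.672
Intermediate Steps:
x(j) = j² - 280*j
-x(39/114) = -39/114*(-280 + 39/114) = -39*(1/114)*(-280 + 39*(1/114)) = -13*(-280 + 13/38)/38 = -13*(-10627)/(38*38) = -1*(-138151/1444) = 138151/1444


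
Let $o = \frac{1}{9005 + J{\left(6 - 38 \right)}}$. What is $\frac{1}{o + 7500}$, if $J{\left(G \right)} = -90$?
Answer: $\frac{8915}{66862501} \approx 0.00013333$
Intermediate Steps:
$o = \frac{1}{8915}$ ($o = \frac{1}{9005 - 90} = \frac{1}{8915} \approx 0.00011217$)
$\frac{1}{o + 7500} = \frac{1}{\frac{1}{8915} + 7500} = \frac{1}{\frac{66862501}{8915}} = \frac{8915}{66862501}$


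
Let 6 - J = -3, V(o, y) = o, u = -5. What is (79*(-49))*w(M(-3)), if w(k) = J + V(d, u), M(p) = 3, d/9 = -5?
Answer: 139356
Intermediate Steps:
d = -45 (d = 9*(-5) = -45)
J = 9 (J = 6 - 1*(-3) = 6 + 3 = 9)
w(k) = -36 (w(k) = 9 - 45 = -36)
(79*(-49))*w(M(-3)) = (79*(-49))*(-36) = -3871*(-36) = 139356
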